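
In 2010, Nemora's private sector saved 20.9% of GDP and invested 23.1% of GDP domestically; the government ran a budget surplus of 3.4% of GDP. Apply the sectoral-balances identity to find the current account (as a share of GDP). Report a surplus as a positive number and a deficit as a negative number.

By the sectoral-balances identity, CA = (S_private - I) + (T - G).
Private balance = 20.9 - 23.1 = -2.2
Government balance (T - G) = 3.4
CA = -2.2 + 3.4 = 1.2

1.2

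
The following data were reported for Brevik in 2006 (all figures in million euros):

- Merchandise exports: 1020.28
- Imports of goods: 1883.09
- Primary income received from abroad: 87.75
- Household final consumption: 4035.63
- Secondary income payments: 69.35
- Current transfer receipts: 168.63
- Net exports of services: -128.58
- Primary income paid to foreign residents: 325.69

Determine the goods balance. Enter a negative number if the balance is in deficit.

-862.81

Goods balance = 1020.28 - 1883.09 = -862.81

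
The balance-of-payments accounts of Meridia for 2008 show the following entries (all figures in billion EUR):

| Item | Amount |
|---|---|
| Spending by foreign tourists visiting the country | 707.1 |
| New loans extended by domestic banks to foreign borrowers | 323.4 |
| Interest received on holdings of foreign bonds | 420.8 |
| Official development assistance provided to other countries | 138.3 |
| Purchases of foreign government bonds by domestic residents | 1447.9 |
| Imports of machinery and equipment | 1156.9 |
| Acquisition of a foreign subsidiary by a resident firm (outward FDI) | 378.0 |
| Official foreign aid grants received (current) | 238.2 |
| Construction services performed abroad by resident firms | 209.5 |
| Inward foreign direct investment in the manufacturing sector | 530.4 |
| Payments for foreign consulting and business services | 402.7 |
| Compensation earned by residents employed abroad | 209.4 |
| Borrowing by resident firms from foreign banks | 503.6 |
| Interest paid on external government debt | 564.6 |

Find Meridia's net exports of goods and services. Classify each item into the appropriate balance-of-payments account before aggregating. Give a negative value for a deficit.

Goods: -1156.9
Services: 707.1 - 402.7 + 209.5 = 513.9
Trade balance = -1156.9 + 513.9 = -643.0
(Excluded from the trade balance — financial account: new loans extended by domestic banks to foreign borrowers 323.4, purchases of foreign government bonds by domestic residents 1447.9, acquisition of a foreign subsidiary by a resident firm (outward FDI) 378.0, inward foreign direct investment in the manufacturing sector 530.4, borrowing by resident firms from foreign banks 503.6; primary income: interest received on holdings of foreign bonds 420.8, compensation earned by residents employed abroad 209.4, interest paid on external government debt 564.6; secondary income: official development assistance provided to other countries 138.3, official foreign aid grants received (current) 238.2.)

-643.0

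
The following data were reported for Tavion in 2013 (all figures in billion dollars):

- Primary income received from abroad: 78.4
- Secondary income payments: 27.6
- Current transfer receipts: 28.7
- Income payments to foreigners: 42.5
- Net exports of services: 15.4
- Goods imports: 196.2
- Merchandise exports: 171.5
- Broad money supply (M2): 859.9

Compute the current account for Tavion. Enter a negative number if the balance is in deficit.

Goods balance = 171.5 - 196.2 = -24.7
Services balance = 15.4
Trade balance (goods + services) = -24.7 + 15.4 = -9.3
Net primary income = 78.4 - 42.5 = 35.9
Net secondary income = 28.7 - 27.6 = 1.1
Current account = -9.3 + 35.9 + 1.1 = 27.7

27.7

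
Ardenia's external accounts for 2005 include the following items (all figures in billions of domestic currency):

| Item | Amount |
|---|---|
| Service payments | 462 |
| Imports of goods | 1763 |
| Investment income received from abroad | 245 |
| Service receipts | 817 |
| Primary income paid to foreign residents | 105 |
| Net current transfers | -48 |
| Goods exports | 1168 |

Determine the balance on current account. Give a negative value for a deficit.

-148

Goods balance = 1168 - 1763 = -595
Services balance = 817 - 462 = 355
Trade balance (goods + services) = -595 + 355 = -240
Net primary income = 245 - 105 = 140
Net secondary income = -48
Current account = -240 + 140 + (-48) = -148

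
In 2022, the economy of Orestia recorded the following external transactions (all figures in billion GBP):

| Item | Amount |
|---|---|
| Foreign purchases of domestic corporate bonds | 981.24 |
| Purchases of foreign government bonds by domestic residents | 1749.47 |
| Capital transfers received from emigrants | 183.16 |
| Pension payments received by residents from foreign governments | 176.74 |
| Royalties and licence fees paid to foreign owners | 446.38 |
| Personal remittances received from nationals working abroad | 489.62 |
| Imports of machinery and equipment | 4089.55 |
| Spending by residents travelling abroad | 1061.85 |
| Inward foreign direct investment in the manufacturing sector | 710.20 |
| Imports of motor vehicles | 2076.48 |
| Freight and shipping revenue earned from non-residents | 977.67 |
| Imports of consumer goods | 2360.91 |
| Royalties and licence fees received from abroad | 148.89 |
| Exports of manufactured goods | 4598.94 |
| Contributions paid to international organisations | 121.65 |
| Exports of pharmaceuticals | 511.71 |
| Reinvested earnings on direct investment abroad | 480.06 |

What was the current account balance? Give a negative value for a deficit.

Goods: 4598.94 - 2076.48 + 511.71 - 4089.55 - 2360.91 = -3416.29
Services: -1061.85 + 148.89 + 977.67 - 446.38 = -381.67
Primary income: 480.06
Secondary income: 489.62 - 121.65 + 176.74 = 544.71
Current account = (-3416.29) + (-381.67) + 480.06 + 544.71 = -2773.19
(Excluded from the current account — financial account: foreign purchases of domestic corporate bonds 981.24, purchases of foreign government bonds by domestic residents 1749.47, inward foreign direct investment in the manufacturing sector 710.20; capital account: capital transfers received from emigrants 183.16.)

-2773.19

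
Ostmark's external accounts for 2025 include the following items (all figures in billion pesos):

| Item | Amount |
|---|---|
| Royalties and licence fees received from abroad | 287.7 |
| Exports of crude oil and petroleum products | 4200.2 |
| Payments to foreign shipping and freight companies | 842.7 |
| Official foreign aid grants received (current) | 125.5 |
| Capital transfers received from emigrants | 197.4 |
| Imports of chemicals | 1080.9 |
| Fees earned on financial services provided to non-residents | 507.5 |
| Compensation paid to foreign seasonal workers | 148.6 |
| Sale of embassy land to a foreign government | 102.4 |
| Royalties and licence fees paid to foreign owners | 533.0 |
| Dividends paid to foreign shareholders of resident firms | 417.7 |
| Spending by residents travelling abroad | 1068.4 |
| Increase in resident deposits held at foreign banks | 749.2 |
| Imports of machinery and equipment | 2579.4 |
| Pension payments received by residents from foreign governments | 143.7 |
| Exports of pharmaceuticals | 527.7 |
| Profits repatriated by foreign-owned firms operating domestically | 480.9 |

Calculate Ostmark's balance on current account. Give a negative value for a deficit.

Goods: 4200.2 - 1080.9 - 2579.4 + 527.7 = 1067.6
Services: -533.0 + 507.5 - 842.7 - 1068.4 + 287.7 = -1648.9
Primary income: -480.9 - 148.6 - 417.7 = -1047.2
Secondary income: 143.7 + 125.5 = 269.2
Current account = 1067.6 + (-1648.9) + (-1047.2) + 269.2 = -1359.3
(Excluded from the current account — capital account: capital transfers received from emigrants 197.4, sale of embassy land to a foreign government 102.4; financial account: increase in resident deposits held at foreign banks 749.2.)

-1359.3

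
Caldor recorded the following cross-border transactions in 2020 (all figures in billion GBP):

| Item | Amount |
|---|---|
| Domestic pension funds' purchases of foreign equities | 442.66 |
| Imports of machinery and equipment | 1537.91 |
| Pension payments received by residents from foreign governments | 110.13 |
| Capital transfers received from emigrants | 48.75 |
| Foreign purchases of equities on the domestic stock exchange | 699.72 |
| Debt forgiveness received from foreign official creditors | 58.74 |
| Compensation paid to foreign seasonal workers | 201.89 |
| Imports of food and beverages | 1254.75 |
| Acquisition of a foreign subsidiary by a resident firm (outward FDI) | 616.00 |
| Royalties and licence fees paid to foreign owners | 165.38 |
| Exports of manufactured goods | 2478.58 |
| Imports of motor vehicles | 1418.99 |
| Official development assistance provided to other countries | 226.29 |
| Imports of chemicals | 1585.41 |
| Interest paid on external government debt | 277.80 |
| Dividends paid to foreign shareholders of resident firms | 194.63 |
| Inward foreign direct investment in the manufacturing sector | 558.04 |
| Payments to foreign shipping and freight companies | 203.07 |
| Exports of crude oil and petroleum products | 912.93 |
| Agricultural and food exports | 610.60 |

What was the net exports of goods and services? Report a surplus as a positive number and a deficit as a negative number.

Goods: -1537.91 - 1585.41 + 610.60 - 1254.75 + 2478.58 + 912.93 - 1418.99 = -1794.95
Services: -165.38 - 203.07 = -368.45
Trade balance = -1794.95 + (-368.45) = -2163.40
(Excluded from the trade balance — financial account: domestic pension funds' purchases of foreign equities 442.66, foreign purchases of equities on the domestic stock exchange 699.72, acquisition of a foreign subsidiary by a resident firm (outward FDI) 616.00, inward foreign direct investment in the manufacturing sector 558.04; secondary income: pension payments received by residents from foreign governments 110.13, official development assistance provided to other countries 226.29; capital account: capital transfers received from emigrants 48.75, debt forgiveness received from foreign official creditors 58.74; primary income: compensation paid to foreign seasonal workers 201.89, interest paid on external government debt 277.80, dividends paid to foreign shareholders of resident firms 194.63.)

-2163.40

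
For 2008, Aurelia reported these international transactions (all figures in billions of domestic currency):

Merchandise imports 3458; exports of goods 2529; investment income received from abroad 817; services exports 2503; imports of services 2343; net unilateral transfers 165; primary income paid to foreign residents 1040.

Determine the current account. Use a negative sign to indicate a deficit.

Goods balance = 2529 - 3458 = -929
Services balance = 2503 - 2343 = 160
Trade balance (goods + services) = -929 + 160 = -769
Net primary income = 817 - 1040 = -223
Net secondary income = 165
Current account = -769 + (-223) + 165 = -827

-827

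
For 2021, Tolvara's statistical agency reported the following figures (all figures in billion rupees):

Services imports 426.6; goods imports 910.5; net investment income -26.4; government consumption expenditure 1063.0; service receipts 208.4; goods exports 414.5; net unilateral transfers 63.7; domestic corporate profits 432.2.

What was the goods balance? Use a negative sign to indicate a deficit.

Goods balance = 414.5 - 910.5 = -496.0

-496.0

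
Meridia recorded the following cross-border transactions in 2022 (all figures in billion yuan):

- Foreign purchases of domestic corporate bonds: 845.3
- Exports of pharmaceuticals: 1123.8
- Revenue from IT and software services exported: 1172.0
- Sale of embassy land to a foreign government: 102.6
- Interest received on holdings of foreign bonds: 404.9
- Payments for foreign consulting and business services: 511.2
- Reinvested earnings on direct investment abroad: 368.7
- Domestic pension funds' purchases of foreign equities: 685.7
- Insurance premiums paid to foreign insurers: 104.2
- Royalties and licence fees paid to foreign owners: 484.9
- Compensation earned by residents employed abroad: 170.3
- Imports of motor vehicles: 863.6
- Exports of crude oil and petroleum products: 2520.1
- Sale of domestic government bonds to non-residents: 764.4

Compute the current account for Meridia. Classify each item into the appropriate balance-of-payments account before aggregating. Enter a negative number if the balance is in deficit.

Goods: -863.6 + 2520.1 + 1123.8 = 2780.3
Services: -511.2 + 1172.0 - 484.9 - 104.2 = 71.7
Primary income: 368.7 + 170.3 + 404.9 = 943.9
Current account = 2780.3 + 71.7 + 943.9 = 3795.9
(Excluded from the current account — financial account: foreign purchases of domestic corporate bonds 845.3, domestic pension funds' purchases of foreign equities 685.7, sale of domestic government bonds to non-residents 764.4; capital account: sale of embassy land to a foreign government 102.6.)

3795.9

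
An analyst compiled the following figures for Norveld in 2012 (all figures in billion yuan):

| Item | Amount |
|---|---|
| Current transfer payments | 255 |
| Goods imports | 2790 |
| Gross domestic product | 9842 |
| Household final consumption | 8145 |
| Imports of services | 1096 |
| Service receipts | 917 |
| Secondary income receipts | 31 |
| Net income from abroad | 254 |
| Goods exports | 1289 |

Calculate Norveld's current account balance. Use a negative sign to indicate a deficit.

-1650

Goods balance = 1289 - 2790 = -1501
Services balance = 917 - 1096 = -179
Trade balance (goods + services) = -1501 + (-179) = -1680
Net primary income = 254
Net secondary income = 31 - 255 = -224
Current account = -1680 + 254 + (-224) = -1650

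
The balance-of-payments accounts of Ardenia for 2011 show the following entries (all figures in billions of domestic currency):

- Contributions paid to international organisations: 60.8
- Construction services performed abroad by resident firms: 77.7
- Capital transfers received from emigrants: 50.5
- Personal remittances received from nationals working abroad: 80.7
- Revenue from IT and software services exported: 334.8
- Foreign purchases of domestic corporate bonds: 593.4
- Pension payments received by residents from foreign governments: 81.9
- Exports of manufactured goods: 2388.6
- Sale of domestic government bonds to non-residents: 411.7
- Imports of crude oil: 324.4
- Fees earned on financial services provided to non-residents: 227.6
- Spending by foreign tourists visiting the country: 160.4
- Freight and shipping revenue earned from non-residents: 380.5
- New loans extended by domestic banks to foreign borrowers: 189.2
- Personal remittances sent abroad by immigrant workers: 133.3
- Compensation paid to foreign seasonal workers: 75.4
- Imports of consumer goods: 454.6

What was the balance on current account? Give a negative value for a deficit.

Goods: -454.6 - 324.4 + 2388.6 = 1609.6
Services: 77.7 + 160.4 + 380.5 + 334.8 + 227.6 = 1181.0
Primary income: -75.4
Secondary income: 81.9 + 80.7 - 60.8 - 133.3 = -31.5
Current account = 1609.6 + 1181.0 + (-75.4) + (-31.5) = 2683.7
(Excluded from the current account — capital account: capital transfers received from emigrants 50.5; financial account: foreign purchases of domestic corporate bonds 593.4, sale of domestic government bonds to non-residents 411.7, new loans extended by domestic banks to foreign borrowers 189.2.)

2683.7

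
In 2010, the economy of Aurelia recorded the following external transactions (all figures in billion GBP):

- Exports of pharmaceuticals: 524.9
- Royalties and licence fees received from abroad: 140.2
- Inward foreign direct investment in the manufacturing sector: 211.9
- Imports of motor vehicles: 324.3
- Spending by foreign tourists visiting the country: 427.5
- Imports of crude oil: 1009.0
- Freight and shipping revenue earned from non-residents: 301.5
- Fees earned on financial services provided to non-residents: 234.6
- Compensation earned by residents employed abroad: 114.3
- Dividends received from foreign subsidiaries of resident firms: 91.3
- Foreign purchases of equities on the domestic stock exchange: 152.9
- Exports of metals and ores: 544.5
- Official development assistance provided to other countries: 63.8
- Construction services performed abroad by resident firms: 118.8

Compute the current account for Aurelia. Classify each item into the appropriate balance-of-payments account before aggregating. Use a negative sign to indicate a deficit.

1100.5

Goods: -1009.0 - 324.3 + 524.9 + 544.5 = -263.9
Services: 301.5 + 427.5 + 118.8 + 140.2 + 234.6 = 1222.6
Primary income: 114.3 + 91.3 = 205.6
Secondary income: -63.8
Current account = (-263.9) + 1222.6 + 205.6 + (-63.8) = 1100.5
(Excluded from the current account — financial account: inward foreign direct investment in the manufacturing sector 211.9, foreign purchases of equities on the domestic stock exchange 152.9.)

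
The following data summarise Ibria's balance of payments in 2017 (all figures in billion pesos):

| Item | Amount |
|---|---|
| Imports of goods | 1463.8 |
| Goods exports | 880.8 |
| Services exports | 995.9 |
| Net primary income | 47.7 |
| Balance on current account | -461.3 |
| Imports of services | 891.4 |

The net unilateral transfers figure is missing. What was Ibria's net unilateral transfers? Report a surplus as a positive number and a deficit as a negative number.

-30.5

Current account = goods balance + services balance + net primary income + net secondary income
Sum of the known components = -430.8
Net unilateral transfers = CA - (known components) = -461.3 - (-430.8) = -30.5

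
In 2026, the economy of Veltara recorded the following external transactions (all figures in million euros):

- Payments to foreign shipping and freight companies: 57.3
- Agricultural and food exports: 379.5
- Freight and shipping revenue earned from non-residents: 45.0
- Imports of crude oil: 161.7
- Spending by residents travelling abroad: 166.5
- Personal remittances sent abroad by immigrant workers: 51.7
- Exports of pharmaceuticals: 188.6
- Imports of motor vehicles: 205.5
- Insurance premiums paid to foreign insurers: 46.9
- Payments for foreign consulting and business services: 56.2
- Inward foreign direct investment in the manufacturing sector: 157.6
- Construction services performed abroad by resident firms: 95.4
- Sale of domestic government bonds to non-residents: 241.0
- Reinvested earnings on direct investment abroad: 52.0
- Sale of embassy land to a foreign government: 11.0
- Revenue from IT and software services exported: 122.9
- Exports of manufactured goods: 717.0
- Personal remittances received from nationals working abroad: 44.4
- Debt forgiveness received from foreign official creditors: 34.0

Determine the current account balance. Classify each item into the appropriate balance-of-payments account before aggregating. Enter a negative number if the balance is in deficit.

899.0

Goods: -205.5 + 379.5 + 717.0 - 161.7 + 188.6 = 917.9
Services: -56.2 - 57.3 - 166.5 + 95.4 - 46.9 + 122.9 + 45.0 = -63.6
Primary income: 52.0
Secondary income: 44.4 - 51.7 = -7.3
Current account = 917.9 + (-63.6) + 52.0 + (-7.3) = 899.0
(Excluded from the current account — financial account: inward foreign direct investment in the manufacturing sector 157.6, sale of domestic government bonds to non-residents 241.0; capital account: sale of embassy land to a foreign government 11.0, debt forgiveness received from foreign official creditors 34.0.)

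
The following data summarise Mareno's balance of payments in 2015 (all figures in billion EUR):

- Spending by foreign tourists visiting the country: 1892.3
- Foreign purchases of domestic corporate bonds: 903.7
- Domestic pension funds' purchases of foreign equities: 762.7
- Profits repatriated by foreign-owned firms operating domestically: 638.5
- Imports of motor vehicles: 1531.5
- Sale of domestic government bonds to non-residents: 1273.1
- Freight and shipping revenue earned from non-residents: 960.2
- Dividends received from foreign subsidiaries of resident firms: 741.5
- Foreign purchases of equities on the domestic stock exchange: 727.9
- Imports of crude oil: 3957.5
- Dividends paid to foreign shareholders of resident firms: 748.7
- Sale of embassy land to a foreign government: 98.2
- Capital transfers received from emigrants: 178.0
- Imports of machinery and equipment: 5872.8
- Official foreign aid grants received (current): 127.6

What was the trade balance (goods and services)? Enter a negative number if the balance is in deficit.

-8509.3

Goods: -5872.8 - 1531.5 - 3957.5 = -11361.8
Services: 1892.3 + 960.2 = 2852.5
Trade balance = -11361.8 + 2852.5 = -8509.3
(Excluded from the trade balance — financial account: foreign purchases of domestic corporate bonds 903.7, domestic pension funds' purchases of foreign equities 762.7, sale of domestic government bonds to non-residents 1273.1, foreign purchases of equities on the domestic stock exchange 727.9; primary income: profits repatriated by foreign-owned firms operating domestically 638.5, dividends received from foreign subsidiaries of resident firms 741.5, dividends paid to foreign shareholders of resident firms 748.7; capital account: sale of embassy land to a foreign government 98.2, capital transfers received from emigrants 178.0; secondary income: official foreign aid grants received (current) 127.6.)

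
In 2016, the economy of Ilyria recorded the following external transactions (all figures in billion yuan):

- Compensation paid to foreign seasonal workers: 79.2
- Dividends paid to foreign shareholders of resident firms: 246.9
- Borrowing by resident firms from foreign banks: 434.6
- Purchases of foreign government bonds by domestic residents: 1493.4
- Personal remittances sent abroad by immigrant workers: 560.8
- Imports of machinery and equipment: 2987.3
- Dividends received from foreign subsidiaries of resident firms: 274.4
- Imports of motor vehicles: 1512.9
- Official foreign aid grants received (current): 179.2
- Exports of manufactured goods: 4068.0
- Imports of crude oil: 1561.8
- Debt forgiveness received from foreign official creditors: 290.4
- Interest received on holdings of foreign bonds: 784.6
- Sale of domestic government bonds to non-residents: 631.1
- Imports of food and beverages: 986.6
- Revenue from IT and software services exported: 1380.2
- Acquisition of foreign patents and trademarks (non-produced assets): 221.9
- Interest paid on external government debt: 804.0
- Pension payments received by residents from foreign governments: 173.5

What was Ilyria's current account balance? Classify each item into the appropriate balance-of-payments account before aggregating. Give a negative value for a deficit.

Goods: -1561.8 + 4068.0 - 986.6 - 2987.3 - 1512.9 = -2980.6
Services: 1380.2
Primary income: 784.6 - 246.9 + 274.4 - 804.0 - 79.2 = -71.1
Secondary income: -560.8 + 173.5 + 179.2 = -208.1
Current account = (-2980.6) + 1380.2 + (-71.1) + (-208.1) = -1879.6
(Excluded from the current account — financial account: borrowing by resident firms from foreign banks 434.6, purchases of foreign government bonds by domestic residents 1493.4, sale of domestic government bonds to non-residents 631.1; capital account: debt forgiveness received from foreign official creditors 290.4, acquisition of foreign patents and trademarks (non-produced assets) 221.9.)

-1879.6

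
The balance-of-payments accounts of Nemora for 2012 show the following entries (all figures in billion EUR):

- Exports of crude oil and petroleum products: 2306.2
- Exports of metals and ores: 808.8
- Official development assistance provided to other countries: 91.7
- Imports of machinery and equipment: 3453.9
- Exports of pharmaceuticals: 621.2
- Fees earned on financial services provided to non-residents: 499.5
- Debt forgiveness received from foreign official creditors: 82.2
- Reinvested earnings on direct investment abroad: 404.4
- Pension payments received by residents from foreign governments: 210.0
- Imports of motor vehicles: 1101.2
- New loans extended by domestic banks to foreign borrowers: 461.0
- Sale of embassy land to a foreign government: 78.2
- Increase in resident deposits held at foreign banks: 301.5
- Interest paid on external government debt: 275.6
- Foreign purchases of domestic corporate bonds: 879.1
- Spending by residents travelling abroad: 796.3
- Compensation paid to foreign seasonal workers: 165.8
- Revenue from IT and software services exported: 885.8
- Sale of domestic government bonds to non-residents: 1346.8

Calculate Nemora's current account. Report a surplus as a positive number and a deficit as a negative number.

Goods: 808.8 + 2306.2 - 1101.2 + 621.2 - 3453.9 = -818.9
Services: -796.3 + 499.5 + 885.8 = 589.0
Primary income: 404.4 - 165.8 - 275.6 = -37.0
Secondary income: 210.0 - 91.7 = 118.3
Current account = (-818.9) + 589.0 + (-37.0) + 118.3 = -148.6
(Excluded from the current account — capital account: debt forgiveness received from foreign official creditors 82.2, sale of embassy land to a foreign government 78.2; financial account: new loans extended by domestic banks to foreign borrowers 461.0, increase in resident deposits held at foreign banks 301.5, foreign purchases of domestic corporate bonds 879.1, sale of domestic government bonds to non-residents 1346.8.)

-148.6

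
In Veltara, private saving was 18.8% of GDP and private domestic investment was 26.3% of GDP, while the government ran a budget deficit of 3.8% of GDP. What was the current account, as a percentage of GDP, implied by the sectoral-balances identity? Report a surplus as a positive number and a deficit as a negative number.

By the sectoral-balances identity, CA = (S_private - I) + (T - G).
Private balance = 18.8 - 26.3 = -7.5
Government balance (T - G) = -3.8
CA = -7.5 + (-3.8) = -11.3

-11.3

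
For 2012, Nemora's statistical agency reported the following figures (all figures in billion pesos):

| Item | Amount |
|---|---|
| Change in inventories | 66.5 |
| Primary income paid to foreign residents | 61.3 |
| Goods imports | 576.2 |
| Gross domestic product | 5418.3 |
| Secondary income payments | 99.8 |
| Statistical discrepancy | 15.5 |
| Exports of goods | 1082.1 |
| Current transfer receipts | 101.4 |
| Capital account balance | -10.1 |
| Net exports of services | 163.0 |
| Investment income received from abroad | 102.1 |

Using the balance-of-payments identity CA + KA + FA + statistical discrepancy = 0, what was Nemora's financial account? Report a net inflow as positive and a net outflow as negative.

Goods balance = 1082.1 - 576.2 = 505.9
Services balance = 163.0
Trade balance (goods + services) = 505.9 + 163.0 = 668.9
Net primary income = 102.1 - 61.3 = 40.8
Net secondary income = 101.4 - 99.8 = 1.6
Current account = 668.9 + 40.8 + 1.6 = 711.3
Financial account = -(711.3 + (-10.1) + 15.5) = -716.7

-716.7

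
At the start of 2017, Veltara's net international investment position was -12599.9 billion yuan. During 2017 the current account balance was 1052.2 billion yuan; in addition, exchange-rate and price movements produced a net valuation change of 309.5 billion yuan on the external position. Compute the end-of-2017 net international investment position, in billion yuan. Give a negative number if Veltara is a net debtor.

Change in NIIP = current account + net valuation change = 1052.2 + 309.5 = 1361.7
End-of-year NIIP = -12599.9 + 1361.7 = -11238.2

-11238.2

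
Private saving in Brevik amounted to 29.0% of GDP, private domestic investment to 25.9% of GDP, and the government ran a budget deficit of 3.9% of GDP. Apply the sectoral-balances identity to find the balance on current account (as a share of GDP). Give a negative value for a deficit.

By the sectoral-balances identity, CA = (S_private - I) + (T - G).
Private balance = 29.0 - 25.9 = 3.1
Government balance (T - G) = -3.9
CA = 3.1 + (-3.9) = -0.8

-0.8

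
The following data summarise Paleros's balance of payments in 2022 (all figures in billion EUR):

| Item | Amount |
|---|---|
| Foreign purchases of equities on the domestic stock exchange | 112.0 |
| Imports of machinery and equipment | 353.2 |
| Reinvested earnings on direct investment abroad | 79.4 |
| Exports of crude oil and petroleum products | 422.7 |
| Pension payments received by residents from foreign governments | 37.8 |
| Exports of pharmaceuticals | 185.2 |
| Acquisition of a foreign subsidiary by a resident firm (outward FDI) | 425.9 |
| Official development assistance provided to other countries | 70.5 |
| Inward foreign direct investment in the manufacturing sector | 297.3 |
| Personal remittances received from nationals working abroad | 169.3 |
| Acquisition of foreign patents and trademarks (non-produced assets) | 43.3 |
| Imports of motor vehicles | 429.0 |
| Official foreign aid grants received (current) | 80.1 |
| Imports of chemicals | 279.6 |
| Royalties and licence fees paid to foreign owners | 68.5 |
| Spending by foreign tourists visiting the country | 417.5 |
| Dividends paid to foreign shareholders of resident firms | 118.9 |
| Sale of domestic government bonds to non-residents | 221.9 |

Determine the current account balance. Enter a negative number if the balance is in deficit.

Goods: -353.2 - 429.0 - 279.6 + 185.2 + 422.7 = -453.9
Services: -68.5 + 417.5 = 349.0
Primary income: 79.4 - 118.9 = -39.5
Secondary income: 37.8 - 70.5 + 169.3 + 80.1 = 216.7
Current account = (-453.9) + 349.0 + (-39.5) + 216.7 = 72.3
(Excluded from the current account — financial account: foreign purchases of equities on the domestic stock exchange 112.0, acquisition of a foreign subsidiary by a resident firm (outward FDI) 425.9, inward foreign direct investment in the manufacturing sector 297.3, sale of domestic government bonds to non-residents 221.9; capital account: acquisition of foreign patents and trademarks (non-produced assets) 43.3.)

72.3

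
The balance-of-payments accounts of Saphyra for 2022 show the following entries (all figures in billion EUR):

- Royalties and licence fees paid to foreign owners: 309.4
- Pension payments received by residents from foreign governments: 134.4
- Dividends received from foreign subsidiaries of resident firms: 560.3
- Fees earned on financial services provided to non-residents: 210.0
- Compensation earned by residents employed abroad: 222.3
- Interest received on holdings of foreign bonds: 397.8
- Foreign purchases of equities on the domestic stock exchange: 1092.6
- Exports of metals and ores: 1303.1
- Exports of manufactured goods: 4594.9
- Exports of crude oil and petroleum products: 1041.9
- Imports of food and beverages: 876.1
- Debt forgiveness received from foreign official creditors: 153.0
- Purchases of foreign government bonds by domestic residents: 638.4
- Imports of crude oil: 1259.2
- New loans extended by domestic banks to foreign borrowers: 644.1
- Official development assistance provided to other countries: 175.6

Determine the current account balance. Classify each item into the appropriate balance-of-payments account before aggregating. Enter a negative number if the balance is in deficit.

Goods: -876.1 + 1303.1 - 1259.2 + 1041.9 + 4594.9 = 4804.6
Services: 210.0 - 309.4 = -99.4
Primary income: 222.3 + 397.8 + 560.3 = 1180.4
Secondary income: 134.4 - 175.6 = -41.2
Current account = 4804.6 + (-99.4) + 1180.4 + (-41.2) = 5844.4
(Excluded from the current account — financial account: foreign purchases of equities on the domestic stock exchange 1092.6, purchases of foreign government bonds by domestic residents 638.4, new loans extended by domestic banks to foreign borrowers 644.1; capital account: debt forgiveness received from foreign official creditors 153.0.)

5844.4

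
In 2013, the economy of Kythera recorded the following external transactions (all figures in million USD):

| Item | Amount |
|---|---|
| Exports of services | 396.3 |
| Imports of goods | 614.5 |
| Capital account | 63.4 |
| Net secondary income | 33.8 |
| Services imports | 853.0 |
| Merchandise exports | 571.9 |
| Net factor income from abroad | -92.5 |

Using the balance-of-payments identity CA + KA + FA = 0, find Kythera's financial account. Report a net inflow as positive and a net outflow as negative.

Goods balance = 571.9 - 614.5 = -42.6
Services balance = 396.3 - 853.0 = -456.7
Trade balance (goods + services) = -42.6 + (-456.7) = -499.3
Net primary income = -92.5
Net secondary income = 33.8
Current account = -499.3 + (-92.5) + 33.8 = -558.0
Financial account = -(-558.0 + 63.4) = 494.6

494.6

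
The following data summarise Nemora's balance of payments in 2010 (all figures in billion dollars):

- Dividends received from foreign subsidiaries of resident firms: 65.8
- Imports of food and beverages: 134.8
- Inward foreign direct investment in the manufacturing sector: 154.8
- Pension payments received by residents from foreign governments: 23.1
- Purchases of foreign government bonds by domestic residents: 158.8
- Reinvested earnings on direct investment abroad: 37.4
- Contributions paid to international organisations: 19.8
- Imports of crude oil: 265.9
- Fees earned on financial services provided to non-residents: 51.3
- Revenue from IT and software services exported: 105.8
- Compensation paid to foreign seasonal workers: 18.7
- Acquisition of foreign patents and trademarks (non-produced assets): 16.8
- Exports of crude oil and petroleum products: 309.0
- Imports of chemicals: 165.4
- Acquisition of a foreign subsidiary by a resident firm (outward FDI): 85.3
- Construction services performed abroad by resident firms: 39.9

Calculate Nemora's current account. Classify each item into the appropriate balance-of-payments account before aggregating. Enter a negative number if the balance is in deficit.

Goods: -134.8 - 165.4 + 309.0 - 265.9 = -257.1
Services: 51.3 + 39.9 + 105.8 = 197.0
Primary income: 37.4 + 65.8 - 18.7 = 84.5
Secondary income: -19.8 + 23.1 = 3.3
Current account = (-257.1) + 197.0 + 84.5 + 3.3 = 27.7
(Excluded from the current account — financial account: inward foreign direct investment in the manufacturing sector 154.8, purchases of foreign government bonds by domestic residents 158.8, acquisition of a foreign subsidiary by a resident firm (outward FDI) 85.3; capital account: acquisition of foreign patents and trademarks (non-produced assets) 16.8.)

27.7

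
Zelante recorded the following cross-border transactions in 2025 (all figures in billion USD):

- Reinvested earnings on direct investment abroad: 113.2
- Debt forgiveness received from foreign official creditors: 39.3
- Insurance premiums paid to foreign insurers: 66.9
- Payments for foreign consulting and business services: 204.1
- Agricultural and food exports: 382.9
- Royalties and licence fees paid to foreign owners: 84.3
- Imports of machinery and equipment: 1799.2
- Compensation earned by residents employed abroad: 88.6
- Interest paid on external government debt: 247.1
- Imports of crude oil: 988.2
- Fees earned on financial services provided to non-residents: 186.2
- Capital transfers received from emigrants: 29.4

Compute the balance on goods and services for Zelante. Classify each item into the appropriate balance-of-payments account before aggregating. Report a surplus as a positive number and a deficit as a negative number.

-2573.6

Goods: 382.9 - 988.2 - 1799.2 = -2404.5
Services: -66.9 - 84.3 + 186.2 - 204.1 = -169.1
Trade balance = -2404.5 + (-169.1) = -2573.6
(Excluded from the trade balance — primary income: reinvested earnings on direct investment abroad 113.2, compensation earned by residents employed abroad 88.6, interest paid on external government debt 247.1; capital account: debt forgiveness received from foreign official creditors 39.3, capital transfers received from emigrants 29.4.)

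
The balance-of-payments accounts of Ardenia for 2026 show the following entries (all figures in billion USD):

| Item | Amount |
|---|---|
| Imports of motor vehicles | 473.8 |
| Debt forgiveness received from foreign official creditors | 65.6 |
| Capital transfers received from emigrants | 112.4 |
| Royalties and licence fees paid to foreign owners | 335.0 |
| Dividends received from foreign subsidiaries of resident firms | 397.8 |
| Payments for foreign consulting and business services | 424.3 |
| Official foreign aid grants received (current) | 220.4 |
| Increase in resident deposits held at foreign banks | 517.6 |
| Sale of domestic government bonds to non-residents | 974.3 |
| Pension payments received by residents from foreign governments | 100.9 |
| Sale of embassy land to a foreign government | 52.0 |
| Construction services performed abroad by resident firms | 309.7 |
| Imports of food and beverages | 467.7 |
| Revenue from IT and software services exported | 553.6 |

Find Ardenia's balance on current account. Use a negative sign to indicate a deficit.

-118.4

Goods: -473.8 - 467.7 = -941.5
Services: 553.6 + 309.7 - 424.3 - 335.0 = 104.0
Primary income: 397.8
Secondary income: 220.4 + 100.9 = 321.3
Current account = (-941.5) + 104.0 + 397.8 + 321.3 = -118.4
(Excluded from the current account — capital account: debt forgiveness received from foreign official creditors 65.6, capital transfers received from emigrants 112.4, sale of embassy land to a foreign government 52.0; financial account: increase in resident deposits held at foreign banks 517.6, sale of domestic government bonds to non-residents 974.3.)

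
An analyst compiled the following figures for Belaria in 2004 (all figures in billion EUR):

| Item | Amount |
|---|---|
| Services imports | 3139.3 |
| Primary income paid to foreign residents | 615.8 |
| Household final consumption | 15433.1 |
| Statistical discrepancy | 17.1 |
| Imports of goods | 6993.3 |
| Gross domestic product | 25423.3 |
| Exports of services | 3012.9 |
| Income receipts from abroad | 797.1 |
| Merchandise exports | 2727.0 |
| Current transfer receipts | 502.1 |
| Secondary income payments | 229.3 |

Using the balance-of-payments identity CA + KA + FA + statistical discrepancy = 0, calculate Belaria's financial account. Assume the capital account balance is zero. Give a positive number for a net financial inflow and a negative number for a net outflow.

3921.5

Goods balance = 2727.0 - 6993.3 = -4266.3
Services balance = 3012.9 - 3139.3 = -126.4
Trade balance (goods + services) = -4266.3 + (-126.4) = -4392.7
Net primary income = 797.1 - 615.8 = 181.3
Net secondary income = 502.1 - 229.3 = 272.8
Current account = -4392.7 + 181.3 + 272.8 = -3938.6
Financial account = -(-3938.6 + 17.1) = 3921.5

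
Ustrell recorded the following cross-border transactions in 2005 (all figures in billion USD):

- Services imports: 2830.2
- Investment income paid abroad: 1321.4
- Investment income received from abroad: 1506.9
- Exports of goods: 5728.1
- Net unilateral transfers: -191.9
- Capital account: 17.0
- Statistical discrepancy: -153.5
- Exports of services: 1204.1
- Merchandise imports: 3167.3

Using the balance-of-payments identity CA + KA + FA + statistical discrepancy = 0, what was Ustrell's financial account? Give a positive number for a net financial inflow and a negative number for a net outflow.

-791.8

Goods balance = 5728.1 - 3167.3 = 2560.8
Services balance = 1204.1 - 2830.2 = -1626.1
Trade balance (goods + services) = 2560.8 + (-1626.1) = 934.7
Net primary income = 1506.9 - 1321.4 = 185.5
Net secondary income = -191.9
Current account = 934.7 + 185.5 + (-191.9) = 928.3
Financial account = -(928.3 + 17.0 + (-153.5)) = -791.8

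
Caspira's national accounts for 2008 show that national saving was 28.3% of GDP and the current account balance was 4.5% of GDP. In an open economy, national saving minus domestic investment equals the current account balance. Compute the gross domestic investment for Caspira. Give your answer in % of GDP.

S - I = CA (net lending to the rest of the world).
I = S - CA = 28.3 - 4.5 = 23.8

23.8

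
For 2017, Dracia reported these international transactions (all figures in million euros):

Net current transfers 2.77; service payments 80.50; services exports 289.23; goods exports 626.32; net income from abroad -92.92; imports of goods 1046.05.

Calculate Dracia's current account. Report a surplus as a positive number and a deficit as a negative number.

Goods balance = 626.32 - 1046.05 = -419.73
Services balance = 289.23 - 80.50 = 208.73
Trade balance (goods + services) = -419.73 + 208.73 = -211.00
Net primary income = -92.92
Net secondary income = 2.77
Current account = -211.00 + (-92.92) + 2.77 = -301.15

-301.15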